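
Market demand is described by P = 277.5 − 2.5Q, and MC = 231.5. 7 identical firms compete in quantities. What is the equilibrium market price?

With 7 symmetric Cournot firms, each firm's FOC gives 277.5 − 20q = 231.5, so q = 2.3, Q = 7·2.3 = 16.1, and P = 237.25.

P = 237.25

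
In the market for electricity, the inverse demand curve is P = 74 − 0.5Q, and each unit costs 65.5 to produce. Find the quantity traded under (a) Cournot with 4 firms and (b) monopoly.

Cournot: Q = 13.6; Monopoly: Q = 8.5

In a 4-firm Cournot equilibrium, symmetry and the first-order condition give q = (74 − 65.5)/(2.5) = 3.4. So Q = 13.6 and P = 67.2.
Monopoly sets MR = MC: 74 − Q = 65.5 ⇒ Q = 8.5, P = 74 − 0.5·8.5 = 69.75.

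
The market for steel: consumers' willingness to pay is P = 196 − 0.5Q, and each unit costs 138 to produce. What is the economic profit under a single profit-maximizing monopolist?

A monopolist chooses Q where MR = MC. MR = 196 − Q; setting this equal to 138 gives Q = 58 and P = 167.
Profit = (167 − 138)·58 = 1682.

Profit = 1682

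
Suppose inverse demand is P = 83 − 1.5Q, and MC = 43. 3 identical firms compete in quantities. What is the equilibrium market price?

P = 53

With 3 symmetric Cournot firms, each firm's FOC gives 83 − 6q = 43, so q = 20/3, Q = 3·20/3 = 20, and P = 53.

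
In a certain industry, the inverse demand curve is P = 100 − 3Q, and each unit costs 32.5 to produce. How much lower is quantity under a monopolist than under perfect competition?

Quantity falls by 11.25

Competitive firms price at marginal cost: P = 32.5, giving Q = 22.5.
A monopolist chooses Q where MR = MC. MR = 100 − 6Q; setting this equal to 32.5 gives Q = 11.25 and P = 66.25.
Change in quantity: 11.25 − 22.5 = −11.25.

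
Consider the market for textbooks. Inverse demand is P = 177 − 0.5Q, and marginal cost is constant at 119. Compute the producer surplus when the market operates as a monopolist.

Monopoly sets MR = MC: 177 − Q = 119 ⇒ Q = 58, P = 177 − 0.5·58 = 148.
PS = (148 − 119)·58 = 1682.

PS = 1682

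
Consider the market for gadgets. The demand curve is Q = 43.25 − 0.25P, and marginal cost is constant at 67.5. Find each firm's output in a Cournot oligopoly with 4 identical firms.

q_i = 5.275

Inverting demand: P = 173 − 4Q.
In a 4-firm Cournot equilibrium, symmetry and the first-order condition give q = (173 − 67.5)/(20) = 5.275. So Q = 21.1 and P = 88.6.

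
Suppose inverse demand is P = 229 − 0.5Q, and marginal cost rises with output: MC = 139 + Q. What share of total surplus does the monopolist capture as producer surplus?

PS/TS = 0.8

The monopolist equates marginal revenue to marginal cost: 229 − Q = 139 + Q, so Q = 45. From demand, P = 206.5.
CS = ½·(229 − 206.5)·45 = 506.25.
PS = P·Q − VC(Q) = 206.5·45 − (139·45 + ½·1·45²) = 2025.
Share captured = PS/TS = 2025/2531.25 = 0.8.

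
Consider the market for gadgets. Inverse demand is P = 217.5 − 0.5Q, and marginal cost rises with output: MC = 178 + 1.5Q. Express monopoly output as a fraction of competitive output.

A monopolist chooses Q where MR = MC. MR = 217.5 − Q; setting this equal to 178 + 1.5Q gives Q = 15.8 and P = 209.6.
Competitive equilibrium sets price equal to marginal cost: 217.5 − 0.5Q = 178 + 1.5Q, so Q = 19.75 and P = 207.625.
Ratio Q_m/Q_c = 15.8/19.75 = 0.8.

Q_m/Q_c = 0.8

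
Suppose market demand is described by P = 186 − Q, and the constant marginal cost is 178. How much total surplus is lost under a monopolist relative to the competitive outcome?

Perfect competition: P = MC = 178, so 186 − Q = 178 and Q = 8.
The monopolist equates marginal revenue to marginal cost: 186 − 2Q = 178, so Q = 4. From demand, P = 182.
DWL is the triangle between Q = 4 and Q = 8: ½·(8 − 4)·(182 − 178) = 8.

DWL = 8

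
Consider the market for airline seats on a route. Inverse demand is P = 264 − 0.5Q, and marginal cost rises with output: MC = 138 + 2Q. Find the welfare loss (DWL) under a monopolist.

Competitive equilibrium sets price equal to marginal cost: 264 − 0.5Q = 138 + 2Q, so Q = 50.4 and P = 238.8.
The monopolist equates marginal revenue to marginal cost: 264 − Q = 138 + 2Q, so Q = 42. From demand, P = 243.
CS = ½·(264 − 238.8)·50.4 = 635.04; PS = (238.8·50.4 − 138·50.4 − ½·2·50.4²) = 2540.16; TS = 3175.2.
CS = ½·(264 − 243)·42 = 441; PS = (243·42 − 138·42 − ½·2·42²) = 2646; TS = 3087.
DWL = 3175.2 − 3087 = 88.2.

DWL = 88.2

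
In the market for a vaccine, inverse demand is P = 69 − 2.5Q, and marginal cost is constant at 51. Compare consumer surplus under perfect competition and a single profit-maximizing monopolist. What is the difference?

Perfect competition: P = MC = 51, so 69 − 2.5Q = 51 and Q = 7.2.
CS = ½·(69 − 51)·7.2 = 64.8.
Monopoly sets MR = MC: 69 − 5Q = 51 ⇒ Q = 3.6, P = 69 − 2.5·3.6 = 60.
CS = ½·(69 − 60)·3.6 = 16.2.
Change in consumer surplus: 16.2 − 64.8 = −48.6.

Consumer surplus falls by 48.6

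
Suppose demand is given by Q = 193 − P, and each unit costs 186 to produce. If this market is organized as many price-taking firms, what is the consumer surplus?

Inverting demand: P = 193 − Q.
Competitive firms price at marginal cost: P = 186, giving Q = 7.
CS = ½·(193 − 186)·7 = 24.5.

CS = 24.5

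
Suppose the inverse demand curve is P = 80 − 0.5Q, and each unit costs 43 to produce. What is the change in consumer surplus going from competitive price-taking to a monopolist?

Under competition P = MC = 43, so Q = (80 − 43)/0.5 = 74.
CS = ½·(80 − 43)·74 = 1369.
Monopoly sets MR = MC: 80 − Q = 43 ⇒ Q = 37, P = 80 − 0.5·37 = 61.5.
CS = ½·(80 − 61.5)·37 = 342.25.
Change in consumer surplus: 342.25 − 1369 = −1026.75.

Consumer surplus falls by 1026.75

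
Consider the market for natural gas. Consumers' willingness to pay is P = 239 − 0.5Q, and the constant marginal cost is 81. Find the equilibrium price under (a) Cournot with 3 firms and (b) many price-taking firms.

Cournot: P = 120.5; Competition: P = 81

In a 3-firm Cournot equilibrium, symmetry and the first-order condition give q = (239 − 81)/(2) = 79. So Q = 237 and P = 120.5.
Under competition P = MC = 81, so Q = (239 − 81)/0.5 = 316.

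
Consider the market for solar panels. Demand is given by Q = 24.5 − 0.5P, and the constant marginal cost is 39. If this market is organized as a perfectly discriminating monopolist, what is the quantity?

Q = 5

Inverting demand: P = 49 − 2Q.
With perfect price discrimination, output is the efficient level Q = 5 (where demand meets MC), but every buyer pays their willingness to pay: CS = 0 and PS = total surplus.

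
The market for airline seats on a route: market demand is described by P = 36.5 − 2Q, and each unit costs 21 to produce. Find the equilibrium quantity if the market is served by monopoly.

The monopolist equates marginal revenue to marginal cost: 36.5 − 4Q = 21, so Q = 3.875. From demand, P = 28.75.

Q = 3.875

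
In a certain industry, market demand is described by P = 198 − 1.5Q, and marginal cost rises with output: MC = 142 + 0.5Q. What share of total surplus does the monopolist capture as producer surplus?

PS/TS = 0.7

The monopolist equates marginal revenue to marginal cost: 198 − 3Q = 142 + 0.5Q, so Q = 16. From demand, P = 174.
CS = ½·(198 − 174)·16 = 192.
PS = P·Q − VC(Q) = 174·16 − (142·16 + ½·0.5·16²) = 448.
Share captured = PS/TS = 448/640 = 0.7.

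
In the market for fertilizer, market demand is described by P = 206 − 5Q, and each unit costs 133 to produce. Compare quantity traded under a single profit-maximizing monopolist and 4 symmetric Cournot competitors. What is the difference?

A monopolist chooses Q where MR = MC. MR = 206 − 10Q; setting this equal to 133 gives Q = 7.3 and P = 169.5.
With 4 symmetric Cournot firms, each firm's FOC gives 206 − 25q = 133, so q = 2.92, Q = 4·2.92 = 11.68, and P = 147.6.
Change in quantity traded: 11.68 − 7.3 = 4.38.

Q rises by 4.38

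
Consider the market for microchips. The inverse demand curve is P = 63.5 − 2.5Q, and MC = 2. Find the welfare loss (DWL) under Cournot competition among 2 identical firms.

DWL = 84.05

Competitive firms price at marginal cost: P = 2, giving Q = 24.6.
With 2 symmetric Cournot firms, each firm's FOC gives 63.5 − 7.5q = 2, so q = 8.2, Q = 2·8.2 = 16.4, and P = 22.5.
DWL is the triangle between Q = 16.4 and Q = 24.6: ½·(24.6 − 16.4)·(22.5 − 2) = 84.05.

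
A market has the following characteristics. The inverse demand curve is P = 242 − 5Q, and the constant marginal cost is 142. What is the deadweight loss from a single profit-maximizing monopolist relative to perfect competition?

DWL = 250

Under competition P = MC = 142, so Q = (242 − 142)/5 = 20.
The monopolist equates marginal revenue to marginal cost: 242 − 10Q = 142, so Q = 10. From demand, P = 192.
DWL is the triangle between Q = 10 and Q = 20: ½·(20 − 10)·(192 − 142) = 250.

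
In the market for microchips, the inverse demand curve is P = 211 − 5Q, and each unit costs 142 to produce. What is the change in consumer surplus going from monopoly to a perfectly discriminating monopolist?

A monopolist chooses Q where MR = MC. MR = 211 − 10Q; setting this equal to 142 gives Q = 6.9 and P = 176.5.
CS = ½·(211 − 176.5)·6.9 = 119.025.
With perfect price discrimination, output is the efficient level Q = 13.8 (where demand meets MC), but every buyer pays their willingness to pay: CS = 0 and PS = total surplus.
CS = 0.
Change in consumer surplus: 0 − 119.025 = −119.025.

CS falls by 119.025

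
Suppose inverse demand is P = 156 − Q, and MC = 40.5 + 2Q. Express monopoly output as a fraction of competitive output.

The monopolist equates marginal revenue to marginal cost: 156 − 2Q = 40.5 + 2Q, so Q = 28.875. From demand, P = 127.125.
Under competition P = MC: 156 − Q = 40.5 + 2Q ⇒ Q = 38.5, P = 117.5.
Ratio Q_m/Q_c = 28.875/38.5 = 0.75.

Q_m/Q_c = 0.75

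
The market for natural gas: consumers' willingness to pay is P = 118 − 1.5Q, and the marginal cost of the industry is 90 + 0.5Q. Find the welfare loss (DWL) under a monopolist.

Under competition P = MC: 118 − 1.5Q = 90 + 0.5Q ⇒ Q = 14, P = 97.
Monopoly sets MR = MC: 118 − 3Q = 90 + 0.5Q ⇒ Q = 8, P = 118 − 1.5·8 = 106.
CS = ½·(118 − 97)·14 = 147; PS = (97·14 − 90·14 − ½·0.5·14²) = 49; TS = 196.
CS = ½·(118 − 106)·8 = 48; PS = (106·8 − 90·8 − ½·0.5·8²) = 112; TS = 160.
DWL = 196 − 160 = 36.

DWL = 36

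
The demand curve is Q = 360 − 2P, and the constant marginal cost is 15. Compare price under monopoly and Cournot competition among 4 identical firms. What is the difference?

Price falls by 49.5

Inverting demand: P = 180 − 0.5Q.
Monopoly sets MR = MC: 180 − Q = 15 ⇒ Q = 165, P = 180 − 0.5·165 = 97.5.
Cournot with 4 identical firms: the symmetric best-response condition is 180 − 2.5q = 15. Each firm produces q = 66, total output Q = 264, price P = 48.
Change in price: 48 − 97.5 = −49.5.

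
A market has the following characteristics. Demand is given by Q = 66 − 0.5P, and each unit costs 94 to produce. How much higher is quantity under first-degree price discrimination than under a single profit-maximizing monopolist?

Q rises by 9.5

Inverting demand: P = 132 − 2Q.
The monopolist equates marginal revenue to marginal cost: 132 − 4Q = 94, so Q = 9.5. From demand, P = 113.
A perfectly discriminating monopolist sells every unit with P(Q) ≥ MC(Q), so output equals the competitive quantity Q = 19. Each buyer pays their reservation price, so CS = 0 and the firm captures all surplus.
Change in quantity: 19 − 9.5 = 9.5.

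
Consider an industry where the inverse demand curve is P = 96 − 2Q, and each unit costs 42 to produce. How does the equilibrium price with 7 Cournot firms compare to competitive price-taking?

In a 7-firm Cournot equilibrium, symmetry and the first-order condition give q = (96 − 42)/(16) = 3.375. So Q = 23.625 and P = 48.75.
Perfect competition: P = MC = 42, so 96 − 2Q = 42 and Q = 27.

Cournot: P = 48.75; Competition: P = 42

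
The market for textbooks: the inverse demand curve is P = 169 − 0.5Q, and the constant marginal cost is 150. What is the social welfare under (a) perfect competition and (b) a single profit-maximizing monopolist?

Competition: TS = 361; Monopoly: TS = 270.75

Competitive firms price at marginal cost: P = 150, giving Q = 38.
CS = ½·(169 − 150)·38 = 361; PS = (150 − 150)·38 = 0; TS = 361.
The monopolist equates marginal revenue to marginal cost: 169 − Q = 150, so Q = 19. From demand, P = 159.5.
CS = ½·(169 − 159.5)·19 = 90.25; PS = (159.5 − 150)·19 = 180.5; TS = 270.75.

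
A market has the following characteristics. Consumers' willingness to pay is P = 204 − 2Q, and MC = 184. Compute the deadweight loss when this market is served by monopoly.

DWL = 25

Perfect competition: P = MC = 184, so 204 − 2Q = 184 and Q = 10.
A monopolist chooses Q where MR = MC. MR = 204 − 4Q; setting this equal to 184 gives Q = 5 and P = 194.
DWL is the triangle between Q = 5 and Q = 10: ½·(10 − 5)·(194 − 184) = 25.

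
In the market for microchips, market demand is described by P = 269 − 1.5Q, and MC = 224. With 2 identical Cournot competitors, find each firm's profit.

With 2 symmetric Cournot firms, each firm's FOC gives 269 − 4.5q = 224, so q = 10, Q = 2·10 = 20, and P = 239.
Each firm's profit = (239 − 224)·10 = 150.

π_i = 150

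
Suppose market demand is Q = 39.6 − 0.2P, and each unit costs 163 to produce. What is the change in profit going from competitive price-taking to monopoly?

Inverting demand: P = 198 − 5Q.
Under competition P = MC = 163, so Q = (198 − 163)/5 = 7.
Profit = (163 − 163)·7 = 0.
The monopolist equates marginal revenue to marginal cost: 198 − 10Q = 163, so Q = 3.5. From demand, P = 180.5.
Profit = (180.5 − 163)·3.5 = 61.25.
Change in profit: 61.25 − 0 = 61.25.

π rises by 61.25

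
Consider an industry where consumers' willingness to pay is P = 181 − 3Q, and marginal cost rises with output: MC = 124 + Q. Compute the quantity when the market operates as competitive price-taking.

Q = 14.25

Competitive equilibrium sets price equal to marginal cost: 181 − 3Q = 124 + Q, so Q = 14.25 and P = 138.25.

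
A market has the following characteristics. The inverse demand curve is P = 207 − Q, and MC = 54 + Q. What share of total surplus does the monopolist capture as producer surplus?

PS/TS = 0.75

The monopolist equates marginal revenue to marginal cost: 207 − 2Q = 54 + Q, so Q = 51. From demand, P = 156.
CS = ½·(207 − 156)·51 = 1300.5.
PS = P·Q − VC(Q) = 156·51 − (54·51 + ½·1·51²) = 3901.5.
Share captured = PS/TS = 3901.5/5202 = 0.75.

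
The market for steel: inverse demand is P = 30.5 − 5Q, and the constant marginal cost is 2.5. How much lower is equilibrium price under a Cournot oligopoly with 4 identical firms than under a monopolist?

P falls by 8.4

The monopolist equates marginal revenue to marginal cost: 30.5 − 10Q = 2.5, so Q = 2.8. From demand, P = 16.5.
Cournot with 4 identical firms: the symmetric best-response condition is 30.5 − 25q = 2.5. Each firm produces q = 1.12, total output Q = 4.48, price P = 8.1.
Change in equilibrium price: 8.1 − 16.5 = −8.4.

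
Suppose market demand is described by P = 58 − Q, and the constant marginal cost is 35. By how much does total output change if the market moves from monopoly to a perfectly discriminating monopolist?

Q rises by 11.5

Monopoly sets MR = MC: 58 − 2Q = 35 ⇒ Q = 11.5, P = 58 − 11.5 = 46.5.
With perfect price discrimination, output is the efficient level Q = 23 (where demand meets MC), but every buyer pays their willingness to pay: CS = 0 and PS = total surplus.
Change in total output: 23 − 11.5 = 11.5.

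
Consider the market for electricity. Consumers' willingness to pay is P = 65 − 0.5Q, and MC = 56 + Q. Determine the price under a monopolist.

P = 62.75

A monopolist chooses Q where MR = MC. MR = 65 − Q; setting this equal to 56 + Q gives Q = 4.5 and P = 62.75.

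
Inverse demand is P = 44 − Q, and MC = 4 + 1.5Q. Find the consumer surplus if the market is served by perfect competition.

Under competition P = MC: 44 − Q = 4 + 1.5Q ⇒ Q = 16, P = 28.
CS = ½·(44 − 28)·16 = 128.

CS = 128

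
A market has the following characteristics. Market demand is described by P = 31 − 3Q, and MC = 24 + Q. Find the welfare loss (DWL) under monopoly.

DWL = 1.125

Under competition P = MC: 31 − 3Q = 24 + Q ⇒ Q = 1.75, P = 25.75.
A monopolist chooses Q where MR = MC. MR = 31 − 6Q; setting this equal to 24 + Q gives Q = 1 and P = 28.
CS = ½·(31 − 25.75)·1.75 = 147/32; PS = (25.75·1.75 − 24·1.75 − ½·1·1.75²) = 49/32; TS = 6.125.
CS = ½·(31 − 28)·1 = 1.5; PS = (28·1 − 24·1 − ½·1·1²) = 3.5; TS = 5.
DWL = 6.125 − 5 = 1.125.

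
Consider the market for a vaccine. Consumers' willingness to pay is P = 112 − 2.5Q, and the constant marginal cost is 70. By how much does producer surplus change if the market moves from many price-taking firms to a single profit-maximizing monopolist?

PS rises by 176.4

Competitive firms price at marginal cost: P = 70, giving Q = 16.8.
PS = (70 − 70)·16.8 = 0.
Monopoly sets MR = MC: 112 − 5Q = 70 ⇒ Q = 8.4, P = 112 − 2.5·8.4 = 91.
PS = (91 − 70)·8.4 = 176.4.
Change in producer surplus: 176.4 − 0 = 176.4.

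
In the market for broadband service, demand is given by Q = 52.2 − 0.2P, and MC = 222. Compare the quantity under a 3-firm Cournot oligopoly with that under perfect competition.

Inverting demand: P = 261 − 5Q.
Cournot with 3 identical firms: the symmetric best-response condition is 261 − 20q = 222. Each firm produces q = 1.95, total output Q = 5.85, price P = 231.75.
Perfect competition: P = MC = 222, so 261 − 5Q = 222 and Q = 7.8.

Cournot: Q = 5.85; Competition: Q = 7.8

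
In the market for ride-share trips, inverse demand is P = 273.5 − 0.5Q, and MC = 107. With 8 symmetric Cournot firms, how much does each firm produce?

Cournot with 8 identical firms: the symmetric best-response condition is 273.5 − 4.5q = 107. Each firm produces q = 37, total output Q = 296, price P = 125.5.

q_i = 37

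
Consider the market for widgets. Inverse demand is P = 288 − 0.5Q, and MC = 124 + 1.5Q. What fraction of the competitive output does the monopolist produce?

Q_m/Q_c = 0.8

Monopoly sets MR = MC: 288 − Q = 124 + 1.5Q ⇒ Q = 65.6, P = 288 − 0.5·65.6 = 255.2.
Competitive equilibrium sets price equal to marginal cost: 288 − 0.5Q = 124 + 1.5Q, so Q = 82 and P = 247.
Ratio Q_m/Q_c = 65.6/82 = 0.8.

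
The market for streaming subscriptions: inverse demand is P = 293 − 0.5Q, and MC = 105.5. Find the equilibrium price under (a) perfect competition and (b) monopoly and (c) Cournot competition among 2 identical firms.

Competition: P = 105.5; Monopoly: P = 199.25; Cournot: P = 168

Perfect competition: P = MC = 105.5, so 293 − 0.5Q = 105.5 and Q = 375.
A monopolist chooses Q where MR = MC. MR = 293 − Q; setting this equal to 105.5 gives Q = 187.5 and P = 199.25.
In a 2-firm Cournot equilibrium, symmetry and the first-order condition give q = (293 − 105.5)/(1.5) = 125. So Q = 250 and P = 168.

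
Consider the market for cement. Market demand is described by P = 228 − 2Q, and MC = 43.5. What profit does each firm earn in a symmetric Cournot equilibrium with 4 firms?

Cournot with 4 identical firms: the symmetric best-response condition is 228 − 10q = 43.5. Each firm produces q = 18.45, total output Q = 73.8, price P = 80.4.
Each firm's profit = (80.4 − 43.5)·18.45 = 680.805.

π_i = 680.805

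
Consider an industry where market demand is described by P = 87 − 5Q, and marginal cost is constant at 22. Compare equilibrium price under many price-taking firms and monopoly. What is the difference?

P rises by 32.5

Perfect competition: P = MC = 22, so 87 − 5Q = 22 and Q = 13.
The monopolist equates marginal revenue to marginal cost: 87 − 10Q = 22, so Q = 6.5. From demand, P = 54.5.
Change in equilibrium price: 54.5 − 22 = 32.5.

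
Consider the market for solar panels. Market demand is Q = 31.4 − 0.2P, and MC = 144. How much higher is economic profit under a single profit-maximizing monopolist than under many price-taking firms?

Economic profit rises by 8.45

Inverting demand: P = 157 − 5Q.
Perfect competition: P = MC = 144, so 157 − 5Q = 144 and Q = 2.6.
Profit = (144 − 144)·2.6 = 0.
A monopolist chooses Q where MR = MC. MR = 157 − 10Q; setting this equal to 144 gives Q = 1.3 and P = 150.5.
Profit = (150.5 − 144)·1.3 = 8.45.
Change in economic profit: 8.45 − 0 = 8.45.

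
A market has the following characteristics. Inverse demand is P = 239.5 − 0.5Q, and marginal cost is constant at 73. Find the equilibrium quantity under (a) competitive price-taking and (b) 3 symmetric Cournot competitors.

Perfect competition: P = MC = 73, so 239.5 − 0.5Q = 73 and Q = 333.
In a 3-firm Cournot equilibrium, symmetry and the first-order condition give q = (239.5 − 73)/(2) = 83.25. So Q = 249.75 and P = 114.625.

Competition: Q = 333; Cournot: Q = 249.75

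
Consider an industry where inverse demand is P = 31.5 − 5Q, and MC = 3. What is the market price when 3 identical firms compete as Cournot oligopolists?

With 3 symmetric Cournot firms, each firm's FOC gives 31.5 − 20q = 3, so q = 1.425, Q = 3·1.425 = 4.275, and P = 10.125.

P = 10.125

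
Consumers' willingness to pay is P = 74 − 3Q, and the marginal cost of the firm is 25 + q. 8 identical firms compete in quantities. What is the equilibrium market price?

In a 8-firm Cournot equilibrium, symmetry and the first-order condition give q = (74 − 25)/(28) = 1.75. So Q = 14 and P = 32.

P = 32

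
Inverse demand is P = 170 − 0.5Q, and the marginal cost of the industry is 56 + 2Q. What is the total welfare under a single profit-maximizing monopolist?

TS = 2527

The monopolist equates marginal revenue to marginal cost: 170 − Q = 56 + 2Q, so Q = 38. From demand, P = 151.
CS = ½·(170 − 151)·38 = 361; PS = (151·38 − 56·38 − ½·2·38²) = 2166; TS = 2527.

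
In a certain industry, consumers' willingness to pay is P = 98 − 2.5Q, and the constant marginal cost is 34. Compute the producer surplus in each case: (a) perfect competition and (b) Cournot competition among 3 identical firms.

Under competition P = MC = 34, so Q = (98 − 34)/2.5 = 25.6.
PS = (34 − 34)·25.6 = 0.
In a 3-firm Cournot equilibrium, symmetry and the first-order condition give q = (98 − 34)/(10) = 6.4. So Q = 19.2 and P = 50.
PS = (50 − 34)·19.2 = 307.2.

Competition: PS = 0; Cournot: PS = 307.2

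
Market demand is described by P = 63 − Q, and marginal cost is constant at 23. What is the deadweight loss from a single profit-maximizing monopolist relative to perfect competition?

DWL = 200

Competitive firms price at marginal cost: P = 23, giving Q = 40.
A monopolist chooses Q where MR = MC. MR = 63 − 2Q; setting this equal to 23 gives Q = 20 and P = 43.
DWL is the triangle between Q = 20 and Q = 40: ½·(40 − 20)·(43 − 23) = 200.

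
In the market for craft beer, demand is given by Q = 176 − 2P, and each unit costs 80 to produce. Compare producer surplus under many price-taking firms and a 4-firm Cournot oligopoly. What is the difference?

Inverting demand: P = 88 − 0.5Q.
Under competition P = MC = 80, so Q = (88 − 80)/0.5 = 16.
PS = (80 − 80)·16 = 0.
In a 4-firm Cournot equilibrium, symmetry and the first-order condition give q = (88 − 80)/(2.5) = 3.2. So Q = 12.8 and P = 81.6.
PS = (81.6 − 80)·12.8 = 20.48.
Change in producer surplus: 20.48 − 0 = 20.48.

PS rises by 20.48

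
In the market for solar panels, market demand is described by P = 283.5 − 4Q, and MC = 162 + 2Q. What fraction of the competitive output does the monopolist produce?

Q_m/Q_c = 0.6

A monopolist chooses Q where MR = MC. MR = 283.5 − 8Q; setting this equal to 162 + 2Q gives Q = 12.15 and P = 234.9.
Under competition P = MC: 283.5 − 4Q = 162 + 2Q ⇒ Q = 20.25, P = 202.5.
Ratio Q_m/Q_c = 12.15/20.25 = 0.6.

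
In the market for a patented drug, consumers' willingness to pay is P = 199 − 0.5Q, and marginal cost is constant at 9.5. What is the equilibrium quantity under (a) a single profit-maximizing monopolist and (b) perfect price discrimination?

A monopolist chooses Q where MR = MC. MR = 199 − Q; setting this equal to 9.5 gives Q = 189.5 and P = 104.25.
Under first-degree price discrimination the firm charges each unit its demand price and produces up to where P = MC, i.e. Q = 379. Consumer surplus is zero; producer surplus equals total surplus.

Monopoly: Q = 189.5; Perfect PD: Q = 379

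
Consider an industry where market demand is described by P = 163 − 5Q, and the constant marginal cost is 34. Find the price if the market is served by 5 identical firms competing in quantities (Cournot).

P = 55.5

Cournot with 5 identical firms: the symmetric best-response condition is 163 − 30q = 34. Each firm produces q = 4.3, total output Q = 21.5, price P = 55.5.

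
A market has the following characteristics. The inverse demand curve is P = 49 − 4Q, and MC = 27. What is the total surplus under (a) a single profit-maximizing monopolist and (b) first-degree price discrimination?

Monopoly: TS = 45.375; Perfect PD: TS = 60.5

Monopoly sets MR = MC: 49 − 8Q = 27 ⇒ Q = 2.75, P = 49 − 4·2.75 = 38.
CS = ½·(49 − 38)·2.75 = 15.125; PS = (38 − 27)·2.75 = 30.25; TS = 45.375.
A perfectly discriminating monopolist sells every unit with P(Q) ≥ MC(Q), so output equals the competitive quantity Q = 5.5. Each buyer pays their reservation price, so CS = 0 and the firm captures all surplus.
TS = 60.5 (equal to competitive TS).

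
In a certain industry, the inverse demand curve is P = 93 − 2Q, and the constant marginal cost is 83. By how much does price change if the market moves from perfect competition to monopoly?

Competitive firms price at marginal cost: P = 83, giving Q = 5.
The monopolist equates marginal revenue to marginal cost: 93 − 4Q = 83, so Q = 2.5. From demand, P = 88.
Change in price: 88 − 83 = 5.

P rises by 5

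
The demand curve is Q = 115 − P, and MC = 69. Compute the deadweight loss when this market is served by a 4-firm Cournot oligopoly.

DWL = 42.32

Inverting demand: P = 115 − Q.
Competitive firms price at marginal cost: P = 69, giving Q = 46.
With 4 symmetric Cournot firms, each firm's FOC gives 115 − 5q = 69, so q = 9.2, Q = 4·9.2 = 36.8, and P = 78.2.
DWL is the triangle between Q = 36.8 and Q = 46: ½·(46 − 36.8)·(78.2 − 69) = 42.32.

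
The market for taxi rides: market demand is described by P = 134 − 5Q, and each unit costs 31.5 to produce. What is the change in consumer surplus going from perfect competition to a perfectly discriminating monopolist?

Under competition P = MC = 31.5, so Q = (134 − 31.5)/5 = 20.5.
CS = ½·(134 − 31.5)·20.5 = 1050.625.
Under first-degree price discrimination the firm charges each unit its demand price and produces up to where P = MC, i.e. Q = 20.5. Consumer surplus is zero; producer surplus equals total surplus.
CS = 0.
Change in consumer surplus: 0 − 1050.625 = −1050.625.

CS falls by 1050.625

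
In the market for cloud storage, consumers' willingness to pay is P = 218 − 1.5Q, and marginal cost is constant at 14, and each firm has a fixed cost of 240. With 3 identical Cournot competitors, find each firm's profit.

π_i = 1494

In a 3-firm Cournot equilibrium, symmetry and the first-order condition give q = (218 − 14)/(6) = 34. So Q = 102 and P = 65.
Each firm's profit = (65 − 14)·34 − 240 = 1494.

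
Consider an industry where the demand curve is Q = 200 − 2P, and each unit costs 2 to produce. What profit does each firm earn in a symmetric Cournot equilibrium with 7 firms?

Inverting demand: P = 100 − 0.5Q.
Cournot with 7 identical firms: the symmetric best-response condition is 100 − 4q = 2. Each firm produces q = 24.5, total output Q = 171.5, price P = 14.25.
Each firm's profit = (14.25 − 2)·24.5 = 300.125.

π_i = 300.125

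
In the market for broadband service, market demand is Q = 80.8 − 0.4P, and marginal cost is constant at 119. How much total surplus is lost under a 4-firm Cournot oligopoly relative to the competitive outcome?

DWL = 55.112

Inverting demand: P = 202 − 2.5Q.
Under competition P = MC = 119, so Q = (202 − 119)/2.5 = 33.2.
Cournot with 4 identical firms: the symmetric best-response condition is 202 − 12.5q = 119. Each firm produces q = 6.64, total output Q = 26.56, price P = 135.6.
DWL is the triangle between Q = 26.56 and Q = 33.2: ½·(33.2 − 26.56)·(135.6 − 119) = 55.112.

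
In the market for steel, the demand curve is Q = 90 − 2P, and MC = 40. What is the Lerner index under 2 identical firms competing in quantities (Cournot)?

Inverting demand: P = 45 − 0.5Q.
In a 2-firm Cournot equilibrium, symmetry and the first-order condition give q = (45 − 40)/(1.5) = 10/3. So Q = 20/3 and P = 125/3.
Lerner index = (P − MC)/P = (125/3 − 40)/(125/3) = 0.04.

Lerner index = 0.04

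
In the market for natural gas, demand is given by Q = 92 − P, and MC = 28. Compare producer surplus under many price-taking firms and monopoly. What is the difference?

Producer surplus rises by 1024

Inverting demand: P = 92 − Q.
Competitive firms price at marginal cost: P = 28, giving Q = 64.
PS = (28 − 28)·64 = 0.
A monopolist chooses Q where MR = MC. MR = 92 − 2Q; setting this equal to 28 gives Q = 32 and P = 60.
PS = (60 − 28)·32 = 1024.
Change in producer surplus: 1024 − 0 = 1024.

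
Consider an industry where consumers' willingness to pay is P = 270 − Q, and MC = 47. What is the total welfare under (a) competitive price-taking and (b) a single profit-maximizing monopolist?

Competition: TS = 24864.5; Monopoly: TS = 18648.375

Perfect competition: P = MC = 47, so 270 − Q = 47 and Q = 223.
CS = ½·(270 − 47)·223 = 24864.5; PS = (47 − 47)·223 = 0; TS = 24864.5.
A monopolist chooses Q where MR = MC. MR = 270 − 2Q; setting this equal to 47 gives Q = 111.5 and P = 158.5.
CS = ½·(270 − 158.5)·111.5 = 6216.125; PS = (158.5 − 47)·111.5 = 12432.25; TS = 18648.375.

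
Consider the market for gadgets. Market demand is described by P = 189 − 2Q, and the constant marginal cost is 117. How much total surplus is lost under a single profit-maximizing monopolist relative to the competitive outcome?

Competitive firms price at marginal cost: P = 117, giving Q = 36.
Monopoly sets MR = MC: 189 − 4Q = 117 ⇒ Q = 18, P = 189 − 2·18 = 153.
DWL is the triangle between Q = 18 and Q = 36: ½·(36 − 18)·(153 − 117) = 324.

DWL = 324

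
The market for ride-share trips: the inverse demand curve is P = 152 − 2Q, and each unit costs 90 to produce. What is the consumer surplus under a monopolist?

CS = 240.25

Monopoly sets MR = MC: 152 − 4Q = 90 ⇒ Q = 15.5, P = 152 − 2·15.5 = 121.
CS = ½·(152 − 121)·15.5 = 240.25.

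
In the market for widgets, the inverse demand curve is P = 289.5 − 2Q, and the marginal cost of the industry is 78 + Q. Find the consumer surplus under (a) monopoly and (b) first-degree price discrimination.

A monopolist chooses Q where MR = MC. MR = 289.5 − 4Q; setting this equal to 78 + Q gives Q = 42.3 and P = 204.9.
CS = ½·(289.5 − 204.9)·42.3 = 1789.29.
With perfect price discrimination, output is the efficient level Q = 70.5 (where demand meets MC), but every buyer pays their willingness to pay: CS = 0 and PS = total surplus.
CS = 0.

Monopoly: CS = 1789.29; Perfect PD: CS = 0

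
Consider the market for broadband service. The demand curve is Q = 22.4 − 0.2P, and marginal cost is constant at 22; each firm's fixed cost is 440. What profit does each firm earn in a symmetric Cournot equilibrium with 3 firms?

Inverting demand: P = 112 − 5Q.
In a 3-firm Cournot equilibrium, symmetry and the first-order condition give q = (112 − 22)/(20) = 4.5. So Q = 13.5 and P = 44.5.
Each firm's profit = (44.5 − 22)·4.5 − 440 = −338.75.

π_i = −338.75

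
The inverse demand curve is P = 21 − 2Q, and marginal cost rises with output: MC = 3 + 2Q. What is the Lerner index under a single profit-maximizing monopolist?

A monopolist chooses Q where MR = MC. MR = 21 − 4Q; setting this equal to 3 + 2Q gives Q = 3 and P = 15.
Lerner index = (P − MC)/P = (15 − 9)/15 = 0.4.

Lerner index = 0.4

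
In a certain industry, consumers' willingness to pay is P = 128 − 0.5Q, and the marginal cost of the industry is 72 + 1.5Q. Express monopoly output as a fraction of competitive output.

Q_m/Q_c = 0.8

The monopolist equates marginal revenue to marginal cost: 128 − Q = 72 + 1.5Q, so Q = 22.4. From demand, P = 116.8.
Competitive equilibrium sets price equal to marginal cost: 128 − 0.5Q = 72 + 1.5Q, so Q = 28 and P = 114.
Ratio Q_m/Q_c = 22.4/28 = 0.8.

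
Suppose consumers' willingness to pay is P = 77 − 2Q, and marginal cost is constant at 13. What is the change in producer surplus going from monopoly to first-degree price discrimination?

Producer surplus rises by 512

The monopolist equates marginal revenue to marginal cost: 77 − 4Q = 13, so Q = 16. From demand, P = 45.
PS = (45 − 13)·16 = 512.
A perfectly discriminating monopolist sells every unit with P(Q) ≥ MC(Q), so output equals the competitive quantity Q = 32. Each buyer pays their reservation price, so CS = 0 and the firm captures all surplus.
PS = ½·(77 − 13)·32 = 1024.
Change in producer surplus: 1024 − 512 = 512.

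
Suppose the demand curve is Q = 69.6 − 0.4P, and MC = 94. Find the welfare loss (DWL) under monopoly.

DWL = 320

Inverting demand: P = 174 − 2.5Q.
Under competition P = MC = 94, so Q = (174 − 94)/2.5 = 32.
Monopoly sets MR = MC: 174 − 5Q = 94 ⇒ Q = 16, P = 174 − 2.5·16 = 134.
DWL is the triangle between Q = 16 and Q = 32: ½·(32 − 16)·(134 − 94) = 320.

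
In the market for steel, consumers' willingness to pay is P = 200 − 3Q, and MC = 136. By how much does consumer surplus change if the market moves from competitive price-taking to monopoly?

Under competition P = MC = 136, so Q = (200 − 136)/3 = 64/3.
CS = ½·(200 − 136)·64/3 = 2048/3.
A monopolist chooses Q where MR = MC. MR = 200 − 6Q; setting this equal to 136 gives Q = 32/3 and P = 168.
CS = ½·(200 − 168)·32/3 = 512/3.
Change in consumer surplus: 512/3 − 2048/3 = −512.

CS falls by 512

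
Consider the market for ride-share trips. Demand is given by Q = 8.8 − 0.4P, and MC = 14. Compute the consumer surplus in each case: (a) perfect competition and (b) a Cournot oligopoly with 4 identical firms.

Inverting demand: P = 22 − 2.5Q.
Perfect competition: P = MC = 14, so 22 − 2.5Q = 14 and Q = 3.2.
CS = ½·(22 − 14)·3.2 = 12.8.
In a 4-firm Cournot equilibrium, symmetry and the first-order condition give q = (22 − 14)/(12.5) = 0.64. So Q = 2.56 and P = 15.6.
CS = ½·(22 − 15.6)·2.56 = 8.192.

Competition: CS = 12.8; Cournot: CS = 8.192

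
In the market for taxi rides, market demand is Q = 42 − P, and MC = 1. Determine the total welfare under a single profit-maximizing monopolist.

TS = 630.375

Inverting demand: P = 42 − Q.
A monopolist chooses Q where MR = MC. MR = 42 − 2Q; setting this equal to 1 gives Q = 20.5 and P = 21.5.
CS = ½·(42 − 21.5)·20.5 = 210.125; PS = (21.5 − 1)·20.5 = 420.25; TS = 630.375.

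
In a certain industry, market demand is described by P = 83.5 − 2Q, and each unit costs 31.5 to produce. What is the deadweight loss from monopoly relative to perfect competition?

Under competition P = MC = 31.5, so Q = (83.5 − 31.5)/2 = 26.
The monopolist equates marginal revenue to marginal cost: 83.5 − 4Q = 31.5, so Q = 13. From demand, P = 57.5.
DWL is the triangle between Q = 13 and Q = 26: ½·(26 − 13)·(57.5 − 31.5) = 169.

DWL = 169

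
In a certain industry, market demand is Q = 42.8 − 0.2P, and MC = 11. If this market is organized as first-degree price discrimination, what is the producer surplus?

PS = 4120.9

Inverting demand: P = 214 − 5Q.
Under first-degree price discrimination the firm charges each unit its demand price and produces up to where P = MC, i.e. Q = 40.6. Consumer surplus is zero; producer surplus equals total surplus.
PS = ½·(214 − 11)·40.6 = 4120.9.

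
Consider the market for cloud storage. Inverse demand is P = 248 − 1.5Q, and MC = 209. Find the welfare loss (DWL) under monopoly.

Competitive firms price at marginal cost: P = 209, giving Q = 26.
A monopolist chooses Q where MR = MC. MR = 248 − 3Q; setting this equal to 209 gives Q = 13 and P = 228.5.
DWL is the triangle between Q = 13 and Q = 26: ½·(26 − 13)·(228.5 − 209) = 126.75.

DWL = 126.75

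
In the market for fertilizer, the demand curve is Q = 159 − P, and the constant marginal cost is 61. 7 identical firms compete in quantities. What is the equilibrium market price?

P = 73.25

Inverting demand: P = 159 − Q.
With 7 symmetric Cournot firms, each firm's FOC gives 159 − 8q = 61, so q = 12.25, Q = 7·12.25 = 85.75, and P = 73.25.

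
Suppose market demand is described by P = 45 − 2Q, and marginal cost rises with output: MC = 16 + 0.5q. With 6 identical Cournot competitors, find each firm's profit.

π_i = 9

Cournot with 6 identical firms: the symmetric best-response condition is 45 − 14q = 16 + 0.5q. Each firm produces q = 2, total output Q = 12, price P = 21.
Each firm's profit = 21·2 − (16·2 + ½·0.5·2²) = 9.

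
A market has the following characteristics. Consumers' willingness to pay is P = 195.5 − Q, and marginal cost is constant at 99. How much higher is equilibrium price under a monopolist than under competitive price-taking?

Under competition P = MC = 99, so Q = (195.5 − 99)/1 = 96.5.
The monopolist equates marginal revenue to marginal cost: 195.5 − 2Q = 99, so Q = 48.25. From demand, P = 147.25.
Change in equilibrium price: 147.25 − 99 = 48.25.

P rises by 48.25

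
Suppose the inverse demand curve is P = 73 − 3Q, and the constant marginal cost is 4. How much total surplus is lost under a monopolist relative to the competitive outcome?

DWL = 198.375

Perfect competition: P = MC = 4, so 73 − 3Q = 4 and Q = 23.
Monopoly sets MR = MC: 73 − 6Q = 4 ⇒ Q = 11.5, P = 73 − 3·11.5 = 38.5.
DWL is the triangle between Q = 11.5 and Q = 23: ½·(23 − 11.5)·(38.5 − 4) = 198.375.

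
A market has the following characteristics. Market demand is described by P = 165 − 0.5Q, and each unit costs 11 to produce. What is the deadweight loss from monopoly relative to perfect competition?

Under competition P = MC = 11, so Q = (165 − 11)/0.5 = 308.
A monopolist chooses Q where MR = MC. MR = 165 − Q; setting this equal to 11 gives Q = 154 and P = 88.
DWL is the triangle between Q = 154 and Q = 308: ½·(308 − 154)·(88 − 11) = 5929.

DWL = 5929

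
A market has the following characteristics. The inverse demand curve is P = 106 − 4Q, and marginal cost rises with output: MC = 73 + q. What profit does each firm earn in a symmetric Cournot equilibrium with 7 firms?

π_i = 4.5

Cournot with 7 identical firms: the symmetric best-response condition is 106 − 32q = 73 + q. Each firm produces q = 1, total output Q = 7, price P = 78.
Each firm's profit = 78·1 − (73·1 + ½·1·1²) = 4.5.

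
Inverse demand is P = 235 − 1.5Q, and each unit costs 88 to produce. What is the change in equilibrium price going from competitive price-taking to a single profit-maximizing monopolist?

P rises by 73.5

Competitive firms price at marginal cost: P = 88, giving Q = 98.
A monopolist chooses Q where MR = MC. MR = 235 − 3Q; setting this equal to 88 gives Q = 49 and P = 161.5.
Change in equilibrium price: 161.5 − 88 = 73.5.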